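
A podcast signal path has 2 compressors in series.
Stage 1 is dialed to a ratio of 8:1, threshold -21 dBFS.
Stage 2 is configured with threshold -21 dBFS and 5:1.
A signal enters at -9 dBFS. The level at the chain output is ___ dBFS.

Stage 1: 12 dB above -21 dBFS, reduced 8:1 to 1.5 dB above → -19.5 dBFS.
Stage 2: -19.5 dBFS is 1.5 dB over -21 dBFS; at 5:1 that becomes 0.3 dB over, giving -20.7 dBFS.

-20.7 dBFS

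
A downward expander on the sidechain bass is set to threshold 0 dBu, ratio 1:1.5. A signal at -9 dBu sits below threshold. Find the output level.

Below threshold, a 1:1.5 expander applies gain = (1.5−1)×(T − x) of attenuation.
(1.5−1) × 9 = 4.5 dB, so output = -9 − 4.5 = -13.5 dBu.

-13.5 dBu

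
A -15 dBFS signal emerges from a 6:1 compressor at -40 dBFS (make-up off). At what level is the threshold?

Input is 30 dB above T (since output overshoot × R = input overshoot: (-40 − T)·6 = -15 − T gives T = -45 dBFS).
Check: -45 + (-15 − (-45))/6 = -45 + 5 = -40 dBFS. ✓

-45 dBFS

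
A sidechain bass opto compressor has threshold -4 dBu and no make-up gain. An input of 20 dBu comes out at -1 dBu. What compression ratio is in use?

Input overshoot = 20 − (-4) = 24 dB; output overshoot = -1 − (-4) = 3 dB.
Ratio = 24 / 3 = 8.

8:1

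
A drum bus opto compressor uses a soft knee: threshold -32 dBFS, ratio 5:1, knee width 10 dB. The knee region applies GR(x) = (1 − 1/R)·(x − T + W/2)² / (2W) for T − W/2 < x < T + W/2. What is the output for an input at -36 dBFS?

-36.04 dBFS

x − T + W/2 = -36 − (-32) + 5 = 1.
GR = (1 − 1/5) × 1² / 20 = 0.8 × 1 / 20 = 0.04 dB.
Output = -36 − 0.04 = -36.04 dBFS.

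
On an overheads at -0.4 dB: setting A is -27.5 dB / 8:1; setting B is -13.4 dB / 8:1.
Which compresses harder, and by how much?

A: overshoot 27.1 dB → output overshoot 3.3875 dB → GR 23.7125 dB.
B: overshoot 13 dB → output overshoot 1.625 dB → GR 11.375 dB.
Difference: 12.3375 dB in favour of A.

A, by 12.3375 dB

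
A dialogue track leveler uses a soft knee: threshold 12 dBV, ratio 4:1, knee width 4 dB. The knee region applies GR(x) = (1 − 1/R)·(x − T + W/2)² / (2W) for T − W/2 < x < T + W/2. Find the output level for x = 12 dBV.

x − T + W/2 = 12 − 12 + 2 = 2.
GR = (1 − 1/4) × 2² / 8 = 0.75 × 4 / 8 = 0.375 dB.
Output = 12 − 0.375 = 11.625 dBV.

11.625 dBV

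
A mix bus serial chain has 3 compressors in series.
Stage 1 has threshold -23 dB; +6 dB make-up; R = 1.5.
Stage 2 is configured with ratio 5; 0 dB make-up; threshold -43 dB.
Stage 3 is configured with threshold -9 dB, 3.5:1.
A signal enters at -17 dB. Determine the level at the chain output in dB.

-37 dB

Stage 1: 6 dB above -23 dB, reduced 1.5:1 to 4 dB above → -19 dB; +6 dB make-up → -13 dB.
Stage 2: overshoot 30 dB → 30/5 = 6 dB → -37 dB.
Stage 3: -37 dB ≤ -9 dB, so stage 3 doesn't engage; output -37 dB.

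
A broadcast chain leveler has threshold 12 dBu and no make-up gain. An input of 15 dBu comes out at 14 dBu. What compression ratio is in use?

1.5:1

Input overshoot = 15 − 12 = 3 dB; output overshoot = 14 − 12 = 2 dB.
Ratio = 3 / 2 = 1.5.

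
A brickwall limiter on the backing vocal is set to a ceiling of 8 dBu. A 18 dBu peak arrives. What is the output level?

The limiter clamps the peak to its 8 dBu ceiling.

8 dBu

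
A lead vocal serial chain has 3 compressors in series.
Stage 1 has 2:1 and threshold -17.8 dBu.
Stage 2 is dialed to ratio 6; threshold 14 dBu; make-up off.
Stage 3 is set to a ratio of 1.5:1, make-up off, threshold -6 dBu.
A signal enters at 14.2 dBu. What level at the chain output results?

-3.2 dBu

Stage 1: 32 dB above -17.8 dBu, reduced 2:1 to 16 dB above → -1.8 dBu.
Stage 2: -1.8 dBu is at or below the 14 dBu threshold — no compression; output -1.8 dBu.
Stage 3: 4.2 dB above -6 dBu, reduced 1.5:1 to 2.8 dB above → -3.2 dBu.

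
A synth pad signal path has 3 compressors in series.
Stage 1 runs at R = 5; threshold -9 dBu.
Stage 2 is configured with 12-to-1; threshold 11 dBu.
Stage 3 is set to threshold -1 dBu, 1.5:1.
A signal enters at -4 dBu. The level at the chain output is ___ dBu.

Stage 1: overshoot 5 dB → 5/5 = 1 dB → -8 dBu.
Stage 2: -8 dBu ≤ 11 dBu, so stage 2 doesn't engage; output -8 dBu.
Stage 3: -8 dBu ≤ -1 dBu, so stage 3 doesn't engage; output -8 dBu.

-8 dBu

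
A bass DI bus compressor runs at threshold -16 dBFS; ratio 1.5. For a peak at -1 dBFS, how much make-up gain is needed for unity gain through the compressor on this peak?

5 dB

Overshoot 15 dB → 15/1.5 = 10 dB after compression, so the compressed level is -16 + 10 = -6 dBFS.
Make-up = target − compressed = -1 − (-6) = 5 dB.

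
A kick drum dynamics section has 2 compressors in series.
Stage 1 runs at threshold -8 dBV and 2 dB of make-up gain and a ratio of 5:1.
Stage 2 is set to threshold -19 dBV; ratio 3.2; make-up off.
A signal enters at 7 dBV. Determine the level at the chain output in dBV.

Stage 1: 15 dB above -8 dBV, reduced 5:1 to 3 dB above → -5 dBV; +2 dB make-up → -3 dBV.
Stage 2: 16 dB above -19 dBV, reduced 3.2:1 to 5 dB above → -14 dBV.

-14 dBV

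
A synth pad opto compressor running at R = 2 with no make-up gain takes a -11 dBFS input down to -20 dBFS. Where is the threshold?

Input is 18 dB above T (since output overshoot × R = input overshoot: (-20 − T)·2 = -11 − T gives T = -29 dBFS).
Check: -29 + (-11 − (-29))/2 = -29 + 9 = -20 dBFS. ✓

-29 dBFS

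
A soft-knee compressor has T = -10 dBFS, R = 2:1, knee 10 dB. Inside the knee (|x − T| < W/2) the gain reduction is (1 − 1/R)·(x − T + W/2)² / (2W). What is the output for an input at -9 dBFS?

-9.9 dBFS

x − T + W/2 = -9 − (-10) + 5 = 6.
GR = (1 − 1/2) × 6² / 20 = 0.5 × 36 / 20 = 0.9 dB.
Output = -9 − 0.9 = -9.9 dBFS.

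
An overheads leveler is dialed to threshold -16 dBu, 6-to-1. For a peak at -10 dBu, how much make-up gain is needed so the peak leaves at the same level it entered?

5 dB

Without make-up, output = threshold + overshoot/6 = -16 + 1 = -15 dBu.
Gap to target: 5 dB.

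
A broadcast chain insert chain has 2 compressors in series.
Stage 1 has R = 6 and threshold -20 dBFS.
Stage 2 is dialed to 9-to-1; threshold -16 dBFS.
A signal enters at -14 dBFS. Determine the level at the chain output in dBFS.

-19 dBFS

Stage 1: overshoot 6 dB → 6/6 = 1 dB → -19 dBFS.
Stage 2: below threshold (-19 ≤ -16); passes unchanged; output -19 dBFS.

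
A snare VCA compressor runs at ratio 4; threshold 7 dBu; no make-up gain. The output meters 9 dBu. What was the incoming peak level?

15 dBu

Post-compression overshoot = 9 − 7 = 2 dB.
Undo the ratio: input overshoot = 2 × 4 = 8 dB, giving input = 15 dBu.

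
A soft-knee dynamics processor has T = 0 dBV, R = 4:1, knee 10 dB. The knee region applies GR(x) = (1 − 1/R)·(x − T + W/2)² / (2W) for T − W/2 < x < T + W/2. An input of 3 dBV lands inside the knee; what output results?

0.6 dBV

x − T + W/2 = 3 − 0 + 5 = 8.
GR = (1 − 1/4) × 8² / 20 = 0.75 × 64 / 20 = 2.4 dB.
Output = 3 − 2.4 = 0.6 dBV.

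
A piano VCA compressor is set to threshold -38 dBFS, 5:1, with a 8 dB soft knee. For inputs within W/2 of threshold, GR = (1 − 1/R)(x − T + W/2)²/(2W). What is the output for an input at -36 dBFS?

x − T + W/2 = -36 − (-38) + 4 = 6.
GR = (1 − 1/5) × 6² / 16 = 0.8 × 36 / 16 = 1.8 dB.
Output = -36 − 1.8 = -37.8 dBFS.

-37.8 dBFS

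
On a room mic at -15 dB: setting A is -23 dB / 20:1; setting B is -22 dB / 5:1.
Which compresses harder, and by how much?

A: 8 dB over, compressed to 0.4 dB over, so 7.6 dB of GR.
B: 7 dB over, compressed to 1.4 dB over, so 5.6 dB of GR.
A reduces 2 dB more.

A, by 2 dB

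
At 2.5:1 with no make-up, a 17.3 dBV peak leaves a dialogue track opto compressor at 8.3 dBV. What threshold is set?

Let T be the threshold. Output overshoot = (input overshoot)/R, so 8.3 − T = (17.3 − T)/2.5.
2.5·(8.3 − T) = 17.3 − T → 1.5·T = 20.75 − 17.3 = 3.45.
T = 3.45/1.5 = 2.3 dBV.

2.3 dBV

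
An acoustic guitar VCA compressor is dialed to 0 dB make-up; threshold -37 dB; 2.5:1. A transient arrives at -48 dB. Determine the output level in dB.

-48 dB is 11 dB below the -37 dB threshold, so no gain reduction is applied.
Output = input = -48 dB.

-48 dB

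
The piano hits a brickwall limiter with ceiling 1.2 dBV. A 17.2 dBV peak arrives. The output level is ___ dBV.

1.2 dBV

At ∞:1, everything above 1.2 dBV is held at the ceiling.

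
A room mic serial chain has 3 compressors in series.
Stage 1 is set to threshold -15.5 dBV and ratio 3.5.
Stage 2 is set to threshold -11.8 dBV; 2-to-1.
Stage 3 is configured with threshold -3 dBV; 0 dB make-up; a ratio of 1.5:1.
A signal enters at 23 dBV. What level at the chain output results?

Stage 1: overshoot 38.5 dB → 38.5/3.5 = 11 dB → -4.5 dBV.
Stage 2: 7.3 dB above -11.8 dBV, reduced 2:1 to 3.65 dB above → -8.15 dBV.
Stage 3: below threshold (-8.15 ≤ -3); passes unchanged; output -8.15 dBV.

-8.15 dBV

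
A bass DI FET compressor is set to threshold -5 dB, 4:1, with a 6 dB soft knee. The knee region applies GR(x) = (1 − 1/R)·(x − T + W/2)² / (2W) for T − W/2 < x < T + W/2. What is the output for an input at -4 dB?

x − T + W/2 = -4 − (-5) + 3 = 4.
GR = (1 − 1/4) × 4² / 12 = 0.75 × 16 / 12 = 1 dB.
Output = -4 − 1 = -5 dB.

-5 dB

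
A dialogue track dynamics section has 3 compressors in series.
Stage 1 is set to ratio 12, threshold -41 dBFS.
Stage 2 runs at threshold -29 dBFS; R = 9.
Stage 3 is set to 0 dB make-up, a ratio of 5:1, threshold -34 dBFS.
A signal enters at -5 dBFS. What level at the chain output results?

-38 dBFS

Stage 1: -5 dBFS is 36 dB over -41 dBFS; at 12:1 that becomes 3 dB over, giving -38 dBFS.
Stage 2: -38 dBFS ≤ -29 dBFS, so stage 2 doesn't engage; output -38 dBFS.
Stage 3: below threshold (-38 ≤ -34); passes unchanged; output -38 dBFS.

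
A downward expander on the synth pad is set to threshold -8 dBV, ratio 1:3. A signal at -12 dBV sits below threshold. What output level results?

-20 dBV

The input is 4 dB below the -8 dBV threshold.
A 1:3 expander multiplies undershoot by 3: 4 × 3 = 12 dB below threshold.
Output = -8 − 12 = -20 dBV.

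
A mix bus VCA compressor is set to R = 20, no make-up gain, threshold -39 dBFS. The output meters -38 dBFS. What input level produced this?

-19 dBFS

Post-compression overshoot = -38 − (-39) = 1 dB.
Undo the ratio: input overshoot = 1 × 20 = 20 dB, giving input = -19 dBFS.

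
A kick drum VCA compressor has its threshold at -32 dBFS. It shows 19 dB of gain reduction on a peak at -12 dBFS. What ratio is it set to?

20:1

Input overshoot = -12 − (-32) = 20 dB.
Output overshoot = 20 − 19 = 1 dB.
Ratio = input overshoot / output overshoot = 20 / 1 = 20.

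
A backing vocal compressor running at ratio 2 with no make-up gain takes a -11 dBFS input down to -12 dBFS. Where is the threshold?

Gain reduction = -11 − (-12) = 1 dB; output overshoot = GR / (R − 1) = 1 / 1 = 1 dB.
Threshold = output − output overshoot = -12 − 1 = -13 dBFS.

-13 dBFS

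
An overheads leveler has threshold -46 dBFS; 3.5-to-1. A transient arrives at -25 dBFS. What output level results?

-25 dBFS sits 21 dB over threshold.
3.5:1 compression reduces that to 21/3.5 = 6 dB over.
Output = -46 + 6 = -40 dBFS.

-40 dBFS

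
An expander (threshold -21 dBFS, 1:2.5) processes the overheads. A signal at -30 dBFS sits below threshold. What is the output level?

The input is 9 dB below the -21 dBFS threshold.
A 1:2.5 expander multiplies undershoot by 2.5: 9 × 2.5 = 22.5 dB below threshold.
Output = -21 − 22.5 = -43.5 dBFS.

-43.5 dBFS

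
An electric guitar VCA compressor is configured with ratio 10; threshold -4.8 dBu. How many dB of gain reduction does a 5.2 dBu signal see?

9 dB

Overshoot = 5.2 − (-4.8) = 10 dB.
A 10:1 ratio leaves 1 dB of that excess.
GR = overshoot in − overshoot out = 10 − 1 = 9 dB.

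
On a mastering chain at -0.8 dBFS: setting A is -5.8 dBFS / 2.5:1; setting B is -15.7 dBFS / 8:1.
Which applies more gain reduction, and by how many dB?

A: overshoot 5 dB → output overshoot 2 dB → GR 3 dB.
B: overshoot 14.9 dB → output overshoot 1.8625 dB → GR 13.0375 dB.
B reduces 10.0375 dB more.

B, by 10.0375 dB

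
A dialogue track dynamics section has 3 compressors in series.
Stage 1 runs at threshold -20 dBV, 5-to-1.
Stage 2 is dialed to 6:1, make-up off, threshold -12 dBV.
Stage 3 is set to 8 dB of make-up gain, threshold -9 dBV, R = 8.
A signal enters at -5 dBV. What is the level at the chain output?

Stage 1: 15 dB above -20 dBV, reduced 5:1 to 3 dB above → -17 dBV.
Stage 2: -17 dBV is at or below the -12 dBV threshold — no compression; output -17 dBV.
Stage 3: -17 dBV ≤ -9 dBV, so stage 3 doesn't engage; make-up brings it to -9 dBV.

-9 dBV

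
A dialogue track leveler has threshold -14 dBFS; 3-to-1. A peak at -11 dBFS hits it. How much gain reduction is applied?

2 dB

Overshoot = -11 − (-14) = 3 dB.
At 3:1, output sits 3/3 = 1 dB above threshold.
GR = overshoot in − overshoot out = 3 − 1 = 2 dB.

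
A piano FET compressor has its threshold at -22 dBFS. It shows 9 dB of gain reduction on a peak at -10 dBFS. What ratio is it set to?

Input overshoot = -10 − (-22) = 12 dB.
Output overshoot = 12 − 9 = 3 dB.
Ratio = input overshoot / output overshoot = 12 / 3 = 4.

4:1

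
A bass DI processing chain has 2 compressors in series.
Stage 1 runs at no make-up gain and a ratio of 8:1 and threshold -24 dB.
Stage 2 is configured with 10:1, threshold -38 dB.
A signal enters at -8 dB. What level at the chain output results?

Stage 1: overshoot 16 dB → 16/8 = 2 dB → -22 dB.
Stage 2: -22 dB is 16 dB over -38 dB; at 10:1 that becomes 1.6 dB over, giving -36.4 dB.

-36.4 dB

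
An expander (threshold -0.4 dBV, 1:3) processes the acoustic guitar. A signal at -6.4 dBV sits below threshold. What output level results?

-18.4 dBV

Below threshold, a 1:3 expander applies gain = (3−1)×(T − x) of attenuation.
(3−1) × 6 = 12 dB, so output = -6.4 − 12 = -18.4 dBV.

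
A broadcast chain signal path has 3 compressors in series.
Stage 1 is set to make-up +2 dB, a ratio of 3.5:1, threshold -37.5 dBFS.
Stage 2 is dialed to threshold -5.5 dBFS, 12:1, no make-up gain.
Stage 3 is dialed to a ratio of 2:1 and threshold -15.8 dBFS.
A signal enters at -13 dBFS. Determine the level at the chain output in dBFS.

-28.5 dBFS

Stage 1: overshoot 24.5 dB → 24.5/3.5 = 7 dB → -30.5 dBFS; +2 dB make-up → -28.5 dBFS.
Stage 2: -28.5 dBFS ≤ -5.5 dBFS, so stage 2 doesn't engage; output -28.5 dBFS.
Stage 3: below threshold (-28.5 ≤ -15.8); passes unchanged; output -28.5 dBFS.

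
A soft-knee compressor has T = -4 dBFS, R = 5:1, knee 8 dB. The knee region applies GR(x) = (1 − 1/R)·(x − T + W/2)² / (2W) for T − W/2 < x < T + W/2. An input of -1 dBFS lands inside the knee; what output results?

-3.45 dBFS

x − T + W/2 = -1 − (-4) + 4 = 7.
GR = (1 − 1/5) × 7² / 16 = 0.8 × 49 / 16 = 2.45 dB.
Output = -1 − 2.45 = -3.45 dBFS.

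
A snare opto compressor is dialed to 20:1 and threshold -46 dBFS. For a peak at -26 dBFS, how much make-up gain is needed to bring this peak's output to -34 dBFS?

11 dB

Without make-up, output = threshold + overshoot/20 = -46 + 1 = -45 dBFS.
Gap to target: 11 dB.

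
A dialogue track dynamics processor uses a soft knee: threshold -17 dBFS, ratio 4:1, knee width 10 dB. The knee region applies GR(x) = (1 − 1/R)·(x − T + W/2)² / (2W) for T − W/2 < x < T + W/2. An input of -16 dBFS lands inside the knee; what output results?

-17.35 dBFS

x − T + W/2 = -16 − (-17) + 5 = 6.
GR = (1 − 1/4) × 6² / 20 = 0.75 × 36 / 20 = 1.35 dB.
Output = -16 − 1.35 = -17.35 dBFS.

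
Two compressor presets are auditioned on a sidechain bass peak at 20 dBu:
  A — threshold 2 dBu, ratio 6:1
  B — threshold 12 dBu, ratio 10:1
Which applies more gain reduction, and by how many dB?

A: GR = 18 − 18/6 = 15 dB.
B: GR = 8 − 8/10 = 7.2 dB.
A reduces 7.8 dB more.

A, by 7.8 dB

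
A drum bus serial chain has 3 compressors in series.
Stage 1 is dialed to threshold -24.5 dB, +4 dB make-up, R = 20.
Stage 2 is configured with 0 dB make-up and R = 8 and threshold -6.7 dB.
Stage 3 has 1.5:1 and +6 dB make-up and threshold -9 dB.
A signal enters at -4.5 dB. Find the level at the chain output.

Stage 1: overshoot 20 dB → 20/20 = 1 dB → -23.5 dB; +4 dB make-up → -19.5 dB.
Stage 2: below threshold (-19.5 ≤ -6.7); passes unchanged; output -19.5 dB.
Stage 3: -19.5 dB ≤ -9 dB, so stage 3 doesn't engage; make-up brings it to -13.5 dB.

-13.5 dB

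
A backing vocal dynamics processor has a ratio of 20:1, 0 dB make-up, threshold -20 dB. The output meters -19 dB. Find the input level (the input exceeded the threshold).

0 dB

The compressed level sits -19 − (-20) = 1 dB over threshold.
Before 20:1 compression the overshoot was 1 × 20 = 20 dB, so input = -20 + 20 = 0 dB.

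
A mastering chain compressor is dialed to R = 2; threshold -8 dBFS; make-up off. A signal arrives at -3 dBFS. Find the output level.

Overshoot: -3 − (-8) = 5 dB.
2:1 compression reduces that to 5/2 = 2.5 dB over.
Output = -8 + 2.5 = -5.5 dBFS.

-5.5 dBFS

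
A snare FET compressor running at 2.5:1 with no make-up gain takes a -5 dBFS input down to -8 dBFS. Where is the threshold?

Let T be the threshold. Output overshoot = (input overshoot)/R, so -8 − T = (-5 − T)/2.5.
2.5·(-8 − T) = -5 − T → 1.5·T = -20 − (-5) = -15.
T = -15/1.5 = -10 dBFS.

-10 dBFS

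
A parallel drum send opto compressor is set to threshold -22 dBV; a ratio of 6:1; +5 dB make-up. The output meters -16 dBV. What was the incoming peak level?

Stripping the +5 dB make-up gives -21 dBV at the gain stage.
That's 1 dB above the -22 dBV threshold.
Undo the ratio: input overshoot = 1 × 6 = 6 dB, giving input = -16 dBV.

-16 dBV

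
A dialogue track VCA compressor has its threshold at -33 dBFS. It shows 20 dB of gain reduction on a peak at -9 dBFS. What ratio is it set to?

Input overshoot = -9 − (-33) = 24 dB.
Output overshoot = 24 − 20 = 4 dB.
Ratio = input overshoot / output overshoot = 24 / 4 = 6.

6:1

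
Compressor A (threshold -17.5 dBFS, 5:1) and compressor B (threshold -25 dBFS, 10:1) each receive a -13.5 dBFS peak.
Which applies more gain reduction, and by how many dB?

B, by 7.15 dB

A: overshoot 4 dB → output overshoot 0.8 dB → GR 3.2 dB.
B: overshoot 11.5 dB → output overshoot 1.15 dB → GR 10.35 dB.
B reduces 7.15 dB more.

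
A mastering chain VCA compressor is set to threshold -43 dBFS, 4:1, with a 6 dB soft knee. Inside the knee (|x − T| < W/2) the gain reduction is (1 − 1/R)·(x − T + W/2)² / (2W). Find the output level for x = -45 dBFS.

-45.0625 dBFS

x − T + W/2 = -45 − (-43) + 3 = 1.
GR = (1 − 1/4) × 1² / 12 = 0.75 × 1 / 12 = 0.0625 dB.
Output = -45 − 0.0625 = -45.0625 dBFS.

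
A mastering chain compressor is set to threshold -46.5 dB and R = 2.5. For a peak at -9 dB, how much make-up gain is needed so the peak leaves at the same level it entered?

Without make-up, output = threshold + overshoot/2.5 = -46.5 + 15 = -31.5 dB.
Gap to target: 22.5 dB.

22.5 dB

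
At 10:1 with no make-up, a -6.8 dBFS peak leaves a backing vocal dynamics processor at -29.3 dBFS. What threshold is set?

Let T be the threshold. Output overshoot = (input overshoot)/R, so -29.3 − T = (-6.8 − T)/10.
10·(-29.3 − T) = -6.8 − T → 9·T = -293 − (-6.8) = -286.2.
T = -286.2/9 = -31.8 dBFS.

-31.8 dBFS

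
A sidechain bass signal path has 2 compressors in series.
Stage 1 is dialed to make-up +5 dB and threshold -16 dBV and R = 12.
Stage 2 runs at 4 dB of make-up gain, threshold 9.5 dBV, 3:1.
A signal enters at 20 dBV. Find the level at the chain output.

Stage 1: 36 dB above -16 dBV, reduced 12:1 to 3 dB above → -13 dBV; +5 dB make-up → -8 dBV.
Stage 2: -8 dBV is at or below the 9.5 dBV threshold — no compression; make-up brings it to -4 dBV.

-4 dBV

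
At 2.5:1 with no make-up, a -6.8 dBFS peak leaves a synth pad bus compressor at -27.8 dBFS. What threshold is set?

Gain reduction = -6.8 − (-27.8) = 21 dB; output overshoot = GR / (R − 1) = 21 / 1.5 = 14 dB.
Threshold = output − output overshoot = -27.8 − 14 = -41.8 dBFS.

-41.8 dBFS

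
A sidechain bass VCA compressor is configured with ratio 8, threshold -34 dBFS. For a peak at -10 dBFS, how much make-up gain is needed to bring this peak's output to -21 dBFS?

10 dB

The peak compresses to -34 + 24/8 = -31 dBFS.
To reach -21 dBFS requires -21 − (-31) = 10 dB of make-up.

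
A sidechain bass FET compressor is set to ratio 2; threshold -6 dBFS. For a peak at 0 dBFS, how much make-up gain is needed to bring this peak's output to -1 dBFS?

2 dB

The peak compresses to -6 + 6/2 = -3 dBFS.
To reach -1 dBFS requires -1 − (-3) = 2 dB of make-up.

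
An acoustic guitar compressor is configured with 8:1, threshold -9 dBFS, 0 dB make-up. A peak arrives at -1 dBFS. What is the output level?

-8 dBFS

The input is 8 dB above the -9 dBFS threshold.
The 8 dB excess becomes 1 dB after 8:1 reduction.
So the level is -9 + 1 = -8 dBFS.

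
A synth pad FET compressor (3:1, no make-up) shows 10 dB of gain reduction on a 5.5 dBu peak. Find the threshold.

-9.5 dBu

Gain reduction = 5.5 − (-4.5) = 10 dB; output overshoot = GR / (R − 1) = 10 / 2 = 5 dB.
Threshold = output − output overshoot = -4.5 − 5 = -9.5 dBu.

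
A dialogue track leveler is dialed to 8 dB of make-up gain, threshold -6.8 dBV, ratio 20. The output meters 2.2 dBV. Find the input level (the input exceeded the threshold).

13.2 dBV

Remove make-up: 2.2 − 8 = -5.8 dBV.
That's 1 dB above the -6.8 dBV threshold.
Before 20:1 compression the overshoot was 1 × 20 = 20 dB, so input = -6.8 + 20 = 13.2 dBV.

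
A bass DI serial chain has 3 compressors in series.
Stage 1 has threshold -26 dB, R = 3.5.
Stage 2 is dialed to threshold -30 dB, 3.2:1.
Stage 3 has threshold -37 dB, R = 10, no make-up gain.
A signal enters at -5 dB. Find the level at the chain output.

-35.9875 dB

Stage 1: 21 dB above -26 dB, reduced 3.5:1 to 6 dB above → -20 dB.
Stage 2: overshoot 10 dB → 10/3.2 = 3.125 dB → -26.875 dB.
Stage 3: 10.125 dB above -37 dB, reduced 10:1 to 1.0125 dB above → -35.9875 dB.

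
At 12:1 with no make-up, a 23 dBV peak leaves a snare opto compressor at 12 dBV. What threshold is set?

11 dBV

Input is 12 dB above T (since output overshoot × R = input overshoot: (12 − T)·12 = 23 − T gives T = 11 dBV).
Check: 11 + (23 − 11)/12 = 11 + 1 = 12 dBV. ✓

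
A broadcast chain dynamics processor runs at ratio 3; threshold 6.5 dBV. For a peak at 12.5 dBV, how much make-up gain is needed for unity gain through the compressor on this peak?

4 dB

The peak compresses to 6.5 + 6/3 = 8.5 dBV.
To reach 12.5 dBV requires 12.5 − 8.5 = 4 dB of make-up.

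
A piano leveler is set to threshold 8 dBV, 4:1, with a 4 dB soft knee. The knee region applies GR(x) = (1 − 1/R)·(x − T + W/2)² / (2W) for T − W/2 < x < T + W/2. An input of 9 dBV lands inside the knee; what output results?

8.15625 dBV

x − T + W/2 = 9 − 8 + 2 = 3.
GR = (1 − 1/4) × 3² / 8 = 0.75 × 9 / 8 = 0.84375 dB.
Output = 9 − 0.84375 = 8.15625 dBV.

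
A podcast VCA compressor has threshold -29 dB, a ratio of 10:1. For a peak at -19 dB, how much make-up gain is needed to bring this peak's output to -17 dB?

11 dB

Without make-up, output = threshold + overshoot/10 = -29 + 1 = -28 dB.
Gap to target: 11 dB.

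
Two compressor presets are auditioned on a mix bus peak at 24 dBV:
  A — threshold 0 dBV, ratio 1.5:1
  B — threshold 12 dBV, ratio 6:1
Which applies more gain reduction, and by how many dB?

A: GR = 24 − 24/1.5 = 8 dB.
B: GR = 12 − 12/6 = 10 dB.
B reduces 2 dB more.

B, by 2 dB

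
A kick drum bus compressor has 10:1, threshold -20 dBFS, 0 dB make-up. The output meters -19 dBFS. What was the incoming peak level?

The compressed level sits -19 − (-20) = 1 dB over threshold.
Undo the ratio: input overshoot = 1 × 10 = 10 dB, giving input = -10 dBFS.

-10 dBFS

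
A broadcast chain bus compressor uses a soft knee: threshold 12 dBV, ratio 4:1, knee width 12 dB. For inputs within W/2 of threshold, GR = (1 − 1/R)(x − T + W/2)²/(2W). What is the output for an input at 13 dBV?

x − T + W/2 = 13 − 12 + 6 = 7.
GR = (1 − 1/4) × 7² / 24 = 0.75 × 49 / 24 = 1.53125 dB.
Output = 13 − 1.53125 = 11.46875 dBV.

11.46875 dBV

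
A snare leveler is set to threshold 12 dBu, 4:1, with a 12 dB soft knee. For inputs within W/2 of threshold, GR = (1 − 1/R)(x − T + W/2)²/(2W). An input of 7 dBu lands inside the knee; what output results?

x − T + W/2 = 7 − 12 + 6 = 1.
GR = (1 − 1/4) × 1² / 24 = 0.75 × 1 / 24 = 0.03125 dB.
Output = 7 − 0.03125 = 6.96875 dBu.

6.96875 dBu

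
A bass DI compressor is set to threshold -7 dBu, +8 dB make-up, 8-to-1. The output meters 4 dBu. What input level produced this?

17 dBu

Stripping the +8 dB make-up gives -4 dBu at the gain stage.
That's 3 dB above the -7 dBu threshold.
Undo the ratio: input overshoot = 3 × 8 = 24 dB, giving input = 17 dBu.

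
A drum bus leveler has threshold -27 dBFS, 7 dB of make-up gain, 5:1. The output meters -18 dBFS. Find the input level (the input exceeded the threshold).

-17 dBFS

Remove make-up: -18 − 7 = -25 dBFS.
The compressed level sits -25 − (-27) = 2 dB over threshold.
Undo the ratio: input overshoot = 2 × 5 = 10 dB, giving input = -17 dBFS.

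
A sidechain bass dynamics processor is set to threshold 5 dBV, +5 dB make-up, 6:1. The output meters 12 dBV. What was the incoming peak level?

17 dBV

Before make-up, the level was 12 − 5 = 7 dBV.
Post-compression overshoot = 7 − 5 = 2 dB.
Before 6:1 compression the overshoot was 2 × 6 = 12 dB, so input = 5 + 12 = 17 dBV.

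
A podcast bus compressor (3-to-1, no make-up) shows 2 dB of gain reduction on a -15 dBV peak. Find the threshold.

Let T be the threshold. Output overshoot = (input overshoot)/R, so -17 − T = (-15 − T)/3.
3·(-17 − T) = -15 − T → 2·T = -51 − (-15) = -36.
T = -36/2 = -18 dBV.

-18 dBV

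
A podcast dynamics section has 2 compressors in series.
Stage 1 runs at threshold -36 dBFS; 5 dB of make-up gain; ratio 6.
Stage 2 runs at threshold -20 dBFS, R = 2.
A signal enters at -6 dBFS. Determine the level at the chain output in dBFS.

-26 dBFS

Stage 1: -6 dBFS is 30 dB over -36 dBFS; at 6:1 that becomes 5 dB over, giving -31 dBFS; +5 dB make-up → -26 dBFS.
Stage 2: -26 dBFS ≤ -20 dBFS, so stage 2 doesn't engage; output -26 dBFS.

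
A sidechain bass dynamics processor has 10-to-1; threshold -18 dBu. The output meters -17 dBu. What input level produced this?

That's 1 dB above the -18 dBu threshold.
Undo the ratio: input overshoot = 1 × 10 = 10 dB, giving input = -8 dBu.

-8 dBu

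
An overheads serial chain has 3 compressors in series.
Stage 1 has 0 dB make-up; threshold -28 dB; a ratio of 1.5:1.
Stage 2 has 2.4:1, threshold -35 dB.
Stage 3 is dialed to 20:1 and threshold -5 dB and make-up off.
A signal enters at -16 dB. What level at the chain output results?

Stage 1: overshoot 12 dB → 12/1.5 = 8 dB → -20 dB.
Stage 2: -20 dB is 15 dB over -35 dB; at 2.4:1 that becomes 6.25 dB over, giving -28.75 dB.
Stage 3: -28.75 dB ≤ -5 dB, so stage 3 doesn't engage; output -28.75 dB.

-28.75 dB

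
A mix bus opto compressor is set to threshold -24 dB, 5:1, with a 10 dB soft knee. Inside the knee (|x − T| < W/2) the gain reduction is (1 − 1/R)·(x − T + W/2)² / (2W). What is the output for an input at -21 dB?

-23.56 dB

x − T + W/2 = -21 − (-24) + 5 = 8.
GR = (1 − 1/5) × 8² / 20 = 0.8 × 64 / 20 = 2.56 dB.
Output = -21 − 2.56 = -23.56 dB.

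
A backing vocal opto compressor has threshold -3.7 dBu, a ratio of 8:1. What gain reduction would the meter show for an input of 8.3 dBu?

Overshoot = 8.3 − (-3.7) = 12 dB.
After 8:1 compression the overshoot becomes 12/8 = 1.5 dB.
Gain reduction = 12 − 1.5 = 10.5 dB.

10.5 dB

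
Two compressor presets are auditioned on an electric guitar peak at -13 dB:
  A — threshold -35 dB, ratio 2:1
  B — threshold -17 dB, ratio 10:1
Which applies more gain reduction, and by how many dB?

A, by 7.4 dB

A: 22 dB over, compressed to 11 dB over, so 11 dB of GR.
B: 4 dB over, compressed to 0.4 dB over, so 3.6 dB of GR.
A reduces 7.4 dB more.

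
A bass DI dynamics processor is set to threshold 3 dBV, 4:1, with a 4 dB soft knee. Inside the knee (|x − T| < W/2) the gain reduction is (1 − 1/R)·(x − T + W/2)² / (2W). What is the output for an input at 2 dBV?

x − T + W/2 = 2 − 3 + 2 = 1.
GR = (1 − 1/4) × 1² / 8 = 0.75 × 1 / 8 = 0.09375 dB.
Output = 2 − 0.09375 = 1.90625 dBV.

1.90625 dBV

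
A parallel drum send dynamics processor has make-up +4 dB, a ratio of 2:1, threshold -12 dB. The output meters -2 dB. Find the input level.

0 dB

Before make-up, the level was -2 − 4 = -6 dB.
Post-compression overshoot = -6 − (-12) = 6 dB.
Input overshoot = R × output overshoot = 12 dB → input = -12 + 12 = 0 dB.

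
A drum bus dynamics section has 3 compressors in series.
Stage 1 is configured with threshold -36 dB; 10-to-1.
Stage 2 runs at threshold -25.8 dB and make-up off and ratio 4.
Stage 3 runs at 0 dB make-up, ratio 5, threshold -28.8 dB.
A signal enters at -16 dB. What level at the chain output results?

-34 dB

Stage 1: overshoot 20 dB → 20/10 = 2 dB → -34 dB.
Stage 2: -34 dB is at or below the -25.8 dB threshold — no compression; output -34 dB.
Stage 3: -34 dB ≤ -28.8 dB, so stage 3 doesn't engage; output -34 dB.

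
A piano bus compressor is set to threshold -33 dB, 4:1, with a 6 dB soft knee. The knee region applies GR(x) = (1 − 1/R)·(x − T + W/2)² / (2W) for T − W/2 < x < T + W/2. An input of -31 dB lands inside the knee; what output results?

x − T + W/2 = -31 − (-33) + 3 = 5.
GR = (1 − 1/4) × 5² / 12 = 0.75 × 25 / 12 = 1.5625 dB.
Output = -31 − 1.5625 = -32.5625 dB.

-32.5625 dB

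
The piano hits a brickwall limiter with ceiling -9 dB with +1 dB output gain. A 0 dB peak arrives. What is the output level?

A brickwall limiter is an ∞:1 compressor: any input above the ceiling is clamped to -9 dB.
Output gain then adds 1 dB: -9 + 1 = -8 dB.

-8 dB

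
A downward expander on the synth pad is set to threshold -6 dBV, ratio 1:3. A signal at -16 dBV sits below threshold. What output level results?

-36 dBV

The input is 10 dB below the -6 dBV threshold.
A 1:3 expander multiplies undershoot by 3: 10 × 3 = 30 dB below threshold.
Output = -6 − 30 = -36 dBV.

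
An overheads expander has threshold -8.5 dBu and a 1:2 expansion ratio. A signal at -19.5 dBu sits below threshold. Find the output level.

Undershoot = (-8.5) − (-19.5) = 11 dB.
At 1:2, that expands to 22 dB under threshold.
Output = -8.5 − 22 = -30.5 dBu.

-30.5 dBu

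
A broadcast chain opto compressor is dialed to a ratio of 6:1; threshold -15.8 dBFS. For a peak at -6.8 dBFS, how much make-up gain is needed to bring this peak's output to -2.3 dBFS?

The peak compresses to -15.8 + 9/6 = -14.3 dBFS.
To reach -2.3 dBFS requires -2.3 − (-14.3) = 12 dB of make-up.

12 dB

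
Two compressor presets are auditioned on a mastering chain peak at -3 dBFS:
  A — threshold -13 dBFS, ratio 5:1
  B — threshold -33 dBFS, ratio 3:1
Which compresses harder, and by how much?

A: overshoot 10 dB → output overshoot 2 dB → GR 8 dB.
B: overshoot 30 dB → output overshoot 10 dB → GR 20 dB.
Difference: 12 dB in favour of B.

B, by 12 dB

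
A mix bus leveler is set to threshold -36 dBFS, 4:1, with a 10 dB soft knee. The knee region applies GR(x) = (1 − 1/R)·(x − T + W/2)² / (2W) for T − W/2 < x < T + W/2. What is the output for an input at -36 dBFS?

x − T + W/2 = -36 − (-36) + 5 = 5.
GR = (1 − 1/4) × 5² / 20 = 0.75 × 25 / 20 = 0.9375 dB.
Output = -36 − 0.9375 = -36.9375 dBFS.

-36.9375 dBFS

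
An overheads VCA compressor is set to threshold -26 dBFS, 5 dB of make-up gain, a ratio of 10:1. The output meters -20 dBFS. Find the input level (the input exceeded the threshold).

Remove make-up: -20 − 5 = -25 dBFS.
The compressed level sits -25 − (-26) = 1 dB over threshold.
Input overshoot = R × output overshoot = 10 dB → input = -26 + 10 = -16 dBFS.

-16 dBFS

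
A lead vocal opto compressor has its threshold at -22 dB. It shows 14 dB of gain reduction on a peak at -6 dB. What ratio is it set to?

8:1

Input overshoot = -6 − (-22) = 16 dB.
Output overshoot = 16 − 14 = 2 dB.
Ratio = input overshoot / output overshoot = 16 / 2 = 8.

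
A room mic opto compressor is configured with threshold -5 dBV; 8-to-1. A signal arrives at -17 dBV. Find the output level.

-17 dBV is 12 dB below the -5 dBV threshold, so no gain reduction is applied.
Output = input = -17 dBV.

-17 dBV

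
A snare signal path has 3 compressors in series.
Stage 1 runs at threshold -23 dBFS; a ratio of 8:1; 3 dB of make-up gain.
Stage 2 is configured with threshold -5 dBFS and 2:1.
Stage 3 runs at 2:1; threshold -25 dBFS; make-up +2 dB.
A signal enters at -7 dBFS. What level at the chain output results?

Stage 1: 16 dB above -23 dBFS, reduced 8:1 to 2 dB above → -21 dBFS; +3 dB make-up → -18 dBFS.
Stage 2: -18 dBFS ≤ -5 dBFS, so stage 2 doesn't engage; output -18 dBFS.
Stage 3: 7 dB above -25 dBFS, reduced 2:1 to 3.5 dB above → -21.5 dBFS; +2 dB make-up → -19.5 dBFS.

-19.5 dBFS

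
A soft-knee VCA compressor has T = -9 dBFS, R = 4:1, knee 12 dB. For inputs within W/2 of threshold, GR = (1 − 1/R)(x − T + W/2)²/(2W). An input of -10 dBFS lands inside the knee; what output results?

-10.78125 dBFS

x − T + W/2 = -10 − (-9) + 6 = 5.
GR = (1 − 1/4) × 5² / 24 = 0.75 × 25 / 24 = 0.78125 dB.
Output = -10 − 0.78125 = -10.78125 dBFS.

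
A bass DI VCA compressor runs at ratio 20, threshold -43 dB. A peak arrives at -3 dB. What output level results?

The input is 40 dB above the -43 dB threshold.
At 20:1 the overshoot is divided by 20, leaving 2 dB above threshold.
That puts the output at -41 dB.

-41 dB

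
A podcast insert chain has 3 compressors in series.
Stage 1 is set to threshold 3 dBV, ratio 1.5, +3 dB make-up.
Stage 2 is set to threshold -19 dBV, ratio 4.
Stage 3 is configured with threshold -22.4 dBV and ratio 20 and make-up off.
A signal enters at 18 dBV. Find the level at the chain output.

-21.7925 dBV

Stage 1: overshoot 15 dB → 15/1.5 = 10 dB → 13 dBV; +3 dB make-up → 16 dBV.
Stage 2: 16 dBV is 35 dB over -19 dBV; at 4:1 that becomes 8.75 dB over, giving -10.25 dBV.
Stage 3: overshoot 12.15 dB → 12.15/20 = 0.6075 dB → -21.7925 dBV.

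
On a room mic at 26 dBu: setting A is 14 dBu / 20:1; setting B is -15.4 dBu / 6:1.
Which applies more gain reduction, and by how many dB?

A: GR = 12 − 12/20 = 11.4 dB.
B: GR = 41.4 − 41.4/6 = 34.5 dB.
B reduces 23.1 dB more.

B, by 23.1 dB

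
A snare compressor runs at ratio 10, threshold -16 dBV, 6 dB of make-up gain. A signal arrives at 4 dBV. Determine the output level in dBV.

Overshoot: 4 − (-16) = 20 dB.
10:1 compression reduces that to 20/10 = 2 dB over.
So the level is -16 + 2 = -14 dBV; make-up adds 6 dB, giving -8 dBV.

-8 dBV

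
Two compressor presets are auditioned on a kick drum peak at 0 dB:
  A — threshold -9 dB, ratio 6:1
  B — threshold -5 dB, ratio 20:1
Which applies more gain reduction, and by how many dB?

A: GR = 9 − 9/6 = 7.5 dB.
B: GR = 5 − 5/20 = 4.75 dB.
A reduces 2.75 dB more.

A, by 2.75 dB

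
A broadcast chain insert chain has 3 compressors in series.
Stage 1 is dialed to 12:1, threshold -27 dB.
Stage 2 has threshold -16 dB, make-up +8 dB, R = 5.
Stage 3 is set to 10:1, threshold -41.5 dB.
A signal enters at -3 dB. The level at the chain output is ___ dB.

Stage 1: 24 dB above -27 dB, reduced 12:1 to 2 dB above → -25 dB.
Stage 2: -25 dB is at or below the -16 dB threshold — no compression; make-up brings it to -17 dB.
Stage 3: -17 dB is 24.5 dB over -41.5 dB; at 10:1 that becomes 2.45 dB over, giving -39.05 dB.

-39.05 dB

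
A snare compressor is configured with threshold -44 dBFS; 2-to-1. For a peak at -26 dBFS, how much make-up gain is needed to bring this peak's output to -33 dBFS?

The peak compresses to -44 + 18/2 = -35 dBFS.
To reach -33 dBFS requires -33 − (-35) = 2 dB of make-up.

2 dB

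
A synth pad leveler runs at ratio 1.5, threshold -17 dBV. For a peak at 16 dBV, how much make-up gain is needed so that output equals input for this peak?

11 dB

Without make-up, output = threshold + overshoot/1.5 = -17 + 22 = 5 dBV.
Gap to target: 11 dB.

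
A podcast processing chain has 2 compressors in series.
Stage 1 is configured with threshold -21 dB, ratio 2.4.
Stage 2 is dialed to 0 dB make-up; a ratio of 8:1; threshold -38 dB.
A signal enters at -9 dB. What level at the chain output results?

-35.25 dB

Stage 1: -9 dB is 12 dB over -21 dB; at 2.4:1 that becomes 5 dB over, giving -16 dB.
Stage 2: -16 dB is 22 dB over -38 dB; at 8:1 that becomes 2.75 dB over, giving -35.25 dB.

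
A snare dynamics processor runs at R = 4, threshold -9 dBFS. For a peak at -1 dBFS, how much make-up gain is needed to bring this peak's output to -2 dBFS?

Overshoot 8 dB → 8/4 = 2 dB after compression, so the compressed level is -9 + 2 = -7 dBFS.
Make-up = target − compressed = -2 − (-7) = 5 dB.

5 dB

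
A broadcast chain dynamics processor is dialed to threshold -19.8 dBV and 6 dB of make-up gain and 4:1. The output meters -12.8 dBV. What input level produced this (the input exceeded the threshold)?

-15.8 dBV

Stripping the +6 dB make-up gives -18.8 dBV at the gain stage.
That's 1 dB above the -19.8 dBV threshold.
Undo the ratio: input overshoot = 1 × 4 = 4 dB, giving input = -15.8 dBV.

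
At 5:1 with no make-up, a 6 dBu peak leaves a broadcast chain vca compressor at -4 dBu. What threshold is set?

-6.5 dBu

Gain reduction = 6 − (-4) = 10 dB; output overshoot = GR / (R − 1) = 10 / 4 = 2.5 dB.
Threshold = output − output overshoot = -4 − 2.5 = -6.5 dBu.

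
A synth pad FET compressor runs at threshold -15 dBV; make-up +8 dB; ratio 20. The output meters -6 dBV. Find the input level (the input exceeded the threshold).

Stripping the +8 dB make-up gives -14 dBV at the gain stage.
The compressed level sits -14 − (-15) = 1 dB over threshold.
Input overshoot = R × output overshoot = 20 dB → input = -15 + 20 = 5 dBV.

5 dBV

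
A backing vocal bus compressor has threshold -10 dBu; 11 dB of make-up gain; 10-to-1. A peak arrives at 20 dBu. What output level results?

Overshoot: 20 − (-10) = 30 dB.
At 10:1 the overshoot is divided by 10, leaving 3 dB above threshold.
So the level is -10 + 3 = -7 dBu; make-up adds 11 dB, giving 4 dBu.

4 dBu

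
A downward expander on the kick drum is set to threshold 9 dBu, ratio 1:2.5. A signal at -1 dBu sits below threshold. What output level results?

Undershoot = 9 − (-1) = 10 dB.
At 1:2.5, that expands to 25 dB under threshold.
Output = 9 − 25 = -16 dBu.

-16 dBu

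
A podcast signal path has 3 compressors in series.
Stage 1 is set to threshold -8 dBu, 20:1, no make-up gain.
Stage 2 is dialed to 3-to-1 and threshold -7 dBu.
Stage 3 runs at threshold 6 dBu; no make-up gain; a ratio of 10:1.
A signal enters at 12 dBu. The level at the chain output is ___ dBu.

-7 dBu

Stage 1: 12 dBu is 20 dB over -8 dBu; at 20:1 that becomes 1 dB over, giving -7 dBu.
Stage 2: -7 dBu ≤ -7 dBu, so stage 2 doesn't engage; output -7 dBu.
Stage 3: -7 dBu is at or below the 6 dBu threshold — no compression; output -7 dBu.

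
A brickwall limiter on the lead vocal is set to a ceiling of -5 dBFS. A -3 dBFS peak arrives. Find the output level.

At ∞:1, everything above -5 dBFS is held at the ceiling.

-5 dBFS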